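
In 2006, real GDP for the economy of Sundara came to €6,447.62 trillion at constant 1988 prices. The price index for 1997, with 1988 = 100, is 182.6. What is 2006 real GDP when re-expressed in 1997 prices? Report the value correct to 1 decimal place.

€11,773.4 trillion

Real GDP in 1997 prices = Real GDP in 1988 prices × (P_1997/P_1988) = 6447.62 × 1.826 = 11773.35.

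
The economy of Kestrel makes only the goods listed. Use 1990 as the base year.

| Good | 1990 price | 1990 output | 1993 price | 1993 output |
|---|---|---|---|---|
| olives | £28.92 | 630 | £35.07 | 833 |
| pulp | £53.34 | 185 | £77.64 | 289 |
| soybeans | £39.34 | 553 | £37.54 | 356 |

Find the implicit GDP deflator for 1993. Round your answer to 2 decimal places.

121.50

Nominal GDP 1993 = 35.07·833 + 77.64·289 + 37.54·356 = 65015.51.
Real GDP 1993 (at 1990 prices) = 28.92·833 + 53.34·289 + 39.34·356 = 53510.66.
Deflator = Nominal/Real × 100 = 65015.51/53510.66 × 100 = 121.500.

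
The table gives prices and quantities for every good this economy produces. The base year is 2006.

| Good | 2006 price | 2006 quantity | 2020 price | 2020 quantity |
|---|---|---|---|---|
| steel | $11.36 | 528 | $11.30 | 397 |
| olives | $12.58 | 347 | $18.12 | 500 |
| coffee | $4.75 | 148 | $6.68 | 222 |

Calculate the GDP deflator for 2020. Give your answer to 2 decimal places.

126.78

Nominal GDP 2020 = 11.30·397 + 18.12·500 + 6.68·222 = 15029.06.
Real GDP 2020 (at 2006 prices) = 11.36·397 + 12.58·500 + 4.75·222 = 11854.42.
Deflator = Nominal/Real × 100 = 15029.06/11854.42 × 100 = 126.780.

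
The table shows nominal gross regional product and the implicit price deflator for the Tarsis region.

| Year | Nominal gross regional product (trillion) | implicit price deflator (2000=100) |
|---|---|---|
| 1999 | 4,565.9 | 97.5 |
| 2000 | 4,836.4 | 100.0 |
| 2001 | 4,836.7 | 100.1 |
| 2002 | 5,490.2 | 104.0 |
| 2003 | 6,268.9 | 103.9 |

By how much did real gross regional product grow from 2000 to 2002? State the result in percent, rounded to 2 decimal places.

Real gross regional product 2000 = 4836.4/1.000 = 4836.40.
Real gross regional product 2002 = 5490.2/1.040 = 5279.04.
Change = 5279.04/4836.40 − 1 = 0.0915.

9.15%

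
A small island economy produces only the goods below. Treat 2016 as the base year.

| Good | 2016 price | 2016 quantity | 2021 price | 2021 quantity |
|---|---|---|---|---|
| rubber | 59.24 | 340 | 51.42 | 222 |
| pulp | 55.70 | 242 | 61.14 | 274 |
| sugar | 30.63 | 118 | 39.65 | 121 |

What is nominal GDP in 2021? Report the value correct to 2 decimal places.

Nominal GDP 2021 = Σ (p_2021 × q_2021) = 51.42·222 + 61.14·274 + 39.65·121 = 32965.25.

32965.25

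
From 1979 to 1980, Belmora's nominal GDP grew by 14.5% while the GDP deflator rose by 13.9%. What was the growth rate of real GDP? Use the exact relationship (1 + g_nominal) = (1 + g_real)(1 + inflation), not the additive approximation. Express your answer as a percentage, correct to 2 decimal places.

(1 + g_nom) = (1 + g_real)(1 + π), so g_real = 1.1450 / 1.1390 − 1 = 0.00527.

0.53%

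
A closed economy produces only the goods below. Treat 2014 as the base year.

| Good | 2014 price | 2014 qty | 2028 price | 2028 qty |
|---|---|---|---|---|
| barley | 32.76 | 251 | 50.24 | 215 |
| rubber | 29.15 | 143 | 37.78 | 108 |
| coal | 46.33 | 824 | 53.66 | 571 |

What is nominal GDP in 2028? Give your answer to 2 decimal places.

45521.70

Nominal GDP 2028 = Σ (p_2028 × q_2028) = 50.24·215 + 37.78·108 + 53.66·571 = 45521.70.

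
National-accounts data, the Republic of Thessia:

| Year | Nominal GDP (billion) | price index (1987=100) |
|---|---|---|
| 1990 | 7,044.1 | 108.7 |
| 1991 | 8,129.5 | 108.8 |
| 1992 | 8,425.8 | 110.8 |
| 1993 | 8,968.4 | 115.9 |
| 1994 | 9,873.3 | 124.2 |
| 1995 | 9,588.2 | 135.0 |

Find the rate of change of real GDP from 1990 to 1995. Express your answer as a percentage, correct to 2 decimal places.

9.60%

Real GDP 1990 = 7044.1/1.087 = 6480.31.
Real GDP 1995 = 9588.2/1.350 = 7102.37.
Change = 7102.37/6480.31 − 1 = 0.0960.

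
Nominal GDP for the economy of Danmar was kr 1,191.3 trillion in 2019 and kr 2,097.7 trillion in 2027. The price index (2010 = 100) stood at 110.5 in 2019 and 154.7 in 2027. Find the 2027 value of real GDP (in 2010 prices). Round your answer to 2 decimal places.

Real GDP = Nominal / (price index/100) = 2097.7 / 1.547 = 1355.98.

kr 1,355.98 trillion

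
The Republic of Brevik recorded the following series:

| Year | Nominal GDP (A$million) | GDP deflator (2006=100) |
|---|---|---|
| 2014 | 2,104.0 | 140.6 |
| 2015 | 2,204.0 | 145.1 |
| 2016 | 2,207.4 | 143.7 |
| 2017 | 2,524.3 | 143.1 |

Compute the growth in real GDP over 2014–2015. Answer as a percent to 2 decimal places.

Real GDP 2014 = 2104.0/1.406 = 1496.44.
Real GDP 2015 = 2204.0/1.451 = 1518.95.
Change = 1518.95/1496.44 − 1 = 0.0150.

1.50%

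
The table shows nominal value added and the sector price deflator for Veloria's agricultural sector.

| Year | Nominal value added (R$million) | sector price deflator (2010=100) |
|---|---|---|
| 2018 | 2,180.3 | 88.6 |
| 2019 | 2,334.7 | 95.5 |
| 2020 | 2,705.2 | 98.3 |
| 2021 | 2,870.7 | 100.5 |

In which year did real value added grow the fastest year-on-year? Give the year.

2020

2019: real = 2334.7/0.955 = 2444.71; growth vs 2018 (2460.84) = -0.66%.
2020: real = 2705.2/0.983 = 2751.98; growth vs 2019 (2444.71) = 12.57%.
2021: real = 2870.7/1.005 = 2856.42; growth vs 2020 (2751.98) = 3.80%.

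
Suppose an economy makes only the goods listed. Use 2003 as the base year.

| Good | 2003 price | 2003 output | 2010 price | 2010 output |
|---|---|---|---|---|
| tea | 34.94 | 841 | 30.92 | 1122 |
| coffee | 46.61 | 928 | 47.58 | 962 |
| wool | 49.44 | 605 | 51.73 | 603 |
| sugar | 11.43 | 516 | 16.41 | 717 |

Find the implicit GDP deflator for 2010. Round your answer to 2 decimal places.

101.13

Nominal GDP 2010 = 30.92·1122 + 47.58·962 + 51.73·603 + 16.41·717 = 123423.36.
Real GDP 2010 (at 2003 prices) = 34.94·1122 + 46.61·962 + 49.44·603 + 11.43·717 = 122049.13.
Deflator = Nominal/Real × 100 = 123423.36/122049.13 × 100 = 101.126.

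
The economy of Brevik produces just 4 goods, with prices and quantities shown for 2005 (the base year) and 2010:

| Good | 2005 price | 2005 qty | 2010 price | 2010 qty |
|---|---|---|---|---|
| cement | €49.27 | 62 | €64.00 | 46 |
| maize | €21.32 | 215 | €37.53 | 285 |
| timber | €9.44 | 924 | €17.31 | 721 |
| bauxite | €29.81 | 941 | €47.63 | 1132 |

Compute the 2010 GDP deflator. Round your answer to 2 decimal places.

Nominal GDP 2010 = 64.00·46 + 37.53·285 + 17.31·721 + 47.63·1132 = 80037.72.
Real GDP 2010 (at 2005 prices) = 49.27·46 + 21.32·285 + 9.44·721 + 29.81·1132 = 48893.78.
Deflator = Nominal/Real × 100 = 80037.72/48893.78 × 100 = 163.697.

163.70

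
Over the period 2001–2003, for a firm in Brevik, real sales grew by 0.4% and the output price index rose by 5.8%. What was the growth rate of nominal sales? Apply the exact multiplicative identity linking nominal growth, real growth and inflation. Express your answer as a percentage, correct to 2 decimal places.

6.22%

(1 + g_nom) = (1 + g_real)(1 + π) = 1.0040 × 1.0580 = 1.06223.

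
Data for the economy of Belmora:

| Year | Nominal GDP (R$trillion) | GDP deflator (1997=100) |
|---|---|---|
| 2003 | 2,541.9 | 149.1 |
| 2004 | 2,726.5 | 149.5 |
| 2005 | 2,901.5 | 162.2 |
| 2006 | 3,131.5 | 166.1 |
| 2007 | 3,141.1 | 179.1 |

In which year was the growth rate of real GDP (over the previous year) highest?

2004: real = 2726.5/1.495 = 1823.75; growth vs 2003 (1704.83) = 6.98%.
2005: real = 2901.5/1.622 = 1788.84; growth vs 2004 (1823.75) = -1.91%.
2006: real = 3131.5/1.661 = 1885.31; growth vs 2005 (1788.84) = 5.39%.
2007: real = 3141.1/1.791 = 1753.82; growth vs 2006 (1885.31) = -6.97%.

2004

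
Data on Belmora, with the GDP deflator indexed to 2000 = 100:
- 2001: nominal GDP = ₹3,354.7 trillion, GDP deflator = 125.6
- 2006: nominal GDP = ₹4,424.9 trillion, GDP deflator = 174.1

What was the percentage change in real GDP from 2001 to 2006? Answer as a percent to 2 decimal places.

Deflate each year: 2001 → 3354.7/1.256 = 2670.94; 2006 → 4424.9/1.741 = 2541.59.
So real GDP changed by 2541.59/2670.94 − 1 = -0.0484, i.e. -4.84%.

-4.84%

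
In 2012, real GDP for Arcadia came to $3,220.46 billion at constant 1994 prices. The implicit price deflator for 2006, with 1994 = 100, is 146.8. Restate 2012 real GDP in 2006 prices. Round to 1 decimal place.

$4,727.6 billion

Real GDP in 2006 prices = Real GDP in 1994 prices × (P_2006/P_1994) = 3220.46 × 1.468 = 4727.64.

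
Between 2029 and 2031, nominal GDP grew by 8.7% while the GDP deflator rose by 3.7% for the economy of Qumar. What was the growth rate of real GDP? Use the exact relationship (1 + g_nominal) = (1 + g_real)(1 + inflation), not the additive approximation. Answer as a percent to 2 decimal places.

4.82%

(1 + g_nom) = (1 + g_real)(1 + π), so g_real = 1.0870 / 1.0370 − 1 = 0.04822.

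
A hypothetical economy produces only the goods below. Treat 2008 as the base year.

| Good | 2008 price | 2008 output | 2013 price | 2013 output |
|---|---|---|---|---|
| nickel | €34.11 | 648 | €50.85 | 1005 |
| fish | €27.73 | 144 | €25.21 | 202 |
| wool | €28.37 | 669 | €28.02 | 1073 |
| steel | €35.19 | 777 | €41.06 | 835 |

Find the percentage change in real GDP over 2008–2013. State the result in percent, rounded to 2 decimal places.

37.68%

Real GDP 2008 = Nominal GDP 2008 = 34.11·648 + 27.73·144 + 28.37·669 + 35.19·777 = 72418.56.
Real GDP 2013 (at 2008 prices) = 34.11·1005 + 27.73·202 + 28.37·1073 + 35.19·835 = 99706.67.
Real growth = 99706.67/72418.56 − 1 = 0.3768.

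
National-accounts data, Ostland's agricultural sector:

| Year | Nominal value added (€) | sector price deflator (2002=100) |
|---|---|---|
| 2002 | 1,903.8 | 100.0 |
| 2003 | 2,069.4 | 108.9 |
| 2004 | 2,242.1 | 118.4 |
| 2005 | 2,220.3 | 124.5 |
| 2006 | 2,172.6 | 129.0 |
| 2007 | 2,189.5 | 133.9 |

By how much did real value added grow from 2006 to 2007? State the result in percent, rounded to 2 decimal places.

-2.91%

Real value added 2006 = 2172.6/1.290 = 1684.19.
Real value added 2007 = 2189.5/1.339 = 1635.18.
Change = 1635.18/1684.19 − 1 = -0.0291.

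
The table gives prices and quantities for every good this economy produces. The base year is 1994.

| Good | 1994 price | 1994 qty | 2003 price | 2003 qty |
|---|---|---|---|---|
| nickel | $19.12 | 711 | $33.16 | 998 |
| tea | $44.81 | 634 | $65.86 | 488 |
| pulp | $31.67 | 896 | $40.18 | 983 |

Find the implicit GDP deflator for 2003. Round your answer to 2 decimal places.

145.30

Nominal GDP 2003 = 33.16·998 + 65.86·488 + 40.18·983 = 104730.30.
Real GDP 2003 (at 1994 prices) = 19.12·998 + 44.81·488 + 31.67·983 = 72080.65.
Deflator = Nominal/Real × 100 = 104730.30/72080.65 × 100 = 145.296.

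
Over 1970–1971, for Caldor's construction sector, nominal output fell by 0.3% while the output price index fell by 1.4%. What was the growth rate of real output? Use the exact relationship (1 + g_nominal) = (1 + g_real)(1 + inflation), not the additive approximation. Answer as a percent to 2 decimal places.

(1 + g_nom) = (1 + g_real)(1 + π), so g_real = 0.9970 / 0.9860 − 1 = 0.01116.

1.12%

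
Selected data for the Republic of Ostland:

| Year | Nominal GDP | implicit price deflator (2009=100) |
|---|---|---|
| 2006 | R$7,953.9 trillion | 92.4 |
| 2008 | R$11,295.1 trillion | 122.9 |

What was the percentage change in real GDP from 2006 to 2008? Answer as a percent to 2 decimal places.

Deflate each year: 2006 → 7953.9/0.924 = 8608.12; 2008 → 11295.1/1.229 = 9190.48.
So real GDP changed by 9190.48/8608.12 − 1 = 0.0677, i.e. 6.77%.

6.77%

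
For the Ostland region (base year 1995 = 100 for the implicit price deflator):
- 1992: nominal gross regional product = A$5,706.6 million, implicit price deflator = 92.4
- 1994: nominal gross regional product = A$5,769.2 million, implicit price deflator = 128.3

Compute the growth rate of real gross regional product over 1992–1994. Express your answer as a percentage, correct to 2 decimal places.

-27.19%

Deflate each year: 1992 → 5706.6/0.924 = 6175.97; 1994 → 5769.2/1.283 = 4496.65.
So real gross regional product changed by 4496.65/6175.97 − 1 = -0.2719, i.e. -27.19%.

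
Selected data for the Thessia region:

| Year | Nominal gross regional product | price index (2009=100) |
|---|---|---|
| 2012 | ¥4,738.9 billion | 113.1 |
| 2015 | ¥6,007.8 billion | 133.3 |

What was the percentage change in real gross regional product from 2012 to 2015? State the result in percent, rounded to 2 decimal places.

7.56%

Real gross regional product 2012 = 4738.9 / 1.131 = 4190.01.
Real gross regional product 2015 = 6007.8 / 1.333 = 4506.98.
Real growth = 4506.98 / 4190.01 − 1 = 0.0756.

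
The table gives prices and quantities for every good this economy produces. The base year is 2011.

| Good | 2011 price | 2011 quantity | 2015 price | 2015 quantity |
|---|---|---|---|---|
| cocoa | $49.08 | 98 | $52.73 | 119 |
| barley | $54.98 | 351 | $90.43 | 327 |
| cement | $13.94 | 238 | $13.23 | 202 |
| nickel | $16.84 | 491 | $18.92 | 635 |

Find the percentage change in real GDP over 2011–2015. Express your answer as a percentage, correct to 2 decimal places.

Real GDP 2011 = Nominal GDP 2011 = 49.08·98 + 54.98·351 + 13.94·238 + 16.84·491 = 35693.98.
Real GDP 2015 (at 2011 prices) = 49.08·119 + 54.98·327 + 13.94·202 + 16.84·635 = 37328.26.
Real growth = 37328.26/35693.98 − 1 = 0.0458.

4.58%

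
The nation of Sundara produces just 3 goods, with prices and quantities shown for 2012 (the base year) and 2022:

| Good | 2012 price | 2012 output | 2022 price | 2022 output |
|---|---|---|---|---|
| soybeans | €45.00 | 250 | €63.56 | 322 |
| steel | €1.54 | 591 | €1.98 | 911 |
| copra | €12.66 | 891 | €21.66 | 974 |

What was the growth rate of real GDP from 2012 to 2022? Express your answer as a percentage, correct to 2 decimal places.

Real GDP 2012 = Nominal GDP 2012 = 45.00·250 + 1.54·591 + 12.66·891 = 23440.20.
Real GDP 2022 (at 2012 prices) = 45.00·322 + 1.54·911 + 12.66·974 = 28223.78.
Real growth = 28223.78/23440.20 − 1 = 0.2041.

20.41%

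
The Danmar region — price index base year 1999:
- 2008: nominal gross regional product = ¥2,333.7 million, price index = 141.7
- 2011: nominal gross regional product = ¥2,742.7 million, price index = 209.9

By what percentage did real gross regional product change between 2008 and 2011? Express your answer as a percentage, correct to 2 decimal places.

-20.66%

Real gross regional product 2008 = 2333.7 / 1.417 = 1646.93.
Real gross regional product 2011 = 2742.7 / 2.099 = 1306.67.
Real growth = 1306.67 / 1646.93 − 1 = -0.2066.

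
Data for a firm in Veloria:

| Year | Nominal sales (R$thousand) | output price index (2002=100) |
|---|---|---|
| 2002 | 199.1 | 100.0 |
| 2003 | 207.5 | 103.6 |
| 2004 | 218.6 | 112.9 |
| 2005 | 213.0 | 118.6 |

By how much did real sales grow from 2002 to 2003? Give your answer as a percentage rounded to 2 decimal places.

0.60%

Real sales 2002 = 199.1/1.000 = 199.10.
Real sales 2003 = 207.5/1.036 = 200.29.
Change = 200.29/199.10 − 1 = 0.0060.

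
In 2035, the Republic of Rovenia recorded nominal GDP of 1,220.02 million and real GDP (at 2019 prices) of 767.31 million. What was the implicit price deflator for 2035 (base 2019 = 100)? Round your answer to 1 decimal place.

159.0

implicit price deflator = (Nominal / Real) × 100 = 1220.02 / 767.31 × 100 = 159.00.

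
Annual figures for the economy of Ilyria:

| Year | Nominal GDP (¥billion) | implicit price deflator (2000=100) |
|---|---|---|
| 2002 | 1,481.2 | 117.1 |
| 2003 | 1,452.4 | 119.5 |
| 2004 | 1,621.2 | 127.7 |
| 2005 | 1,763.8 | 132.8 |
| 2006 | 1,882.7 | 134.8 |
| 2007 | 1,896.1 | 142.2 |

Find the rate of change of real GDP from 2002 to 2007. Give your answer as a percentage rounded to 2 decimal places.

5.42%

Real GDP 2002 = 1481.2/1.171 = 1264.90.
Real GDP 2007 = 1896.1/1.422 = 1333.40.
Change = 1333.40/1264.90 − 1 = 0.0542.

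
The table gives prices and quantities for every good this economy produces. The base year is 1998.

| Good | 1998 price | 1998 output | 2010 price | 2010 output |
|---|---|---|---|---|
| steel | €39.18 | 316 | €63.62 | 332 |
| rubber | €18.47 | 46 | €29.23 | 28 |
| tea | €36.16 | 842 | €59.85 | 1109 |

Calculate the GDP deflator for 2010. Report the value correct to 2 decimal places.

164.68

Nominal GDP 2010 = 63.62·332 + 29.23·28 + 59.85·1109 = 88313.93.
Real GDP 2010 (at 1998 prices) = 39.18·332 + 18.47·28 + 36.16·1109 = 53626.36.
Deflator = Nominal/Real × 100 = 88313.93/53626.36 × 100 = 164.684.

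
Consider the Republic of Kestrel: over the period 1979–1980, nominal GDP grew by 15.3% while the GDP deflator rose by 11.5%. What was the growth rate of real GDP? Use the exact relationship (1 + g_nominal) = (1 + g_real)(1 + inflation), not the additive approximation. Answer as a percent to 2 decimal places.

(1 + g_nom) = (1 + g_real)(1 + π), so g_real = 1.1530 / 1.1150 − 1 = 0.03408.

3.41%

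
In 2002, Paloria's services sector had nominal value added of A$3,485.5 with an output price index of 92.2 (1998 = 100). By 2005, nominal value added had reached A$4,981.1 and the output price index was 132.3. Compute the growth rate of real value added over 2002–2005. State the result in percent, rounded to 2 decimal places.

-0.41%

Deflate each year: 2002 → 3485.5/0.922 = 3780.37; 2005 → 4981.1/1.323 = 3765.00.
So real value added changed by 3765.00/3780.37 − 1 = -0.0041, i.e. -0.41%.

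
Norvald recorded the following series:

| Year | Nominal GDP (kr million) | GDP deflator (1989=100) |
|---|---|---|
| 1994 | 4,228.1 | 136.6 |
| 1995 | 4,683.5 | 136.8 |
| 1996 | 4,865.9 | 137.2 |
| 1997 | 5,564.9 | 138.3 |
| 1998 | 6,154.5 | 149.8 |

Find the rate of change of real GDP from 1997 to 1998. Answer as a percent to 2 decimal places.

2.10%

Real GDP 1997 = 5564.9/1.383 = 4023.79.
Real GDP 1998 = 6154.5/1.498 = 4108.48.
Change = 4108.48/4023.79 − 1 = 0.0210.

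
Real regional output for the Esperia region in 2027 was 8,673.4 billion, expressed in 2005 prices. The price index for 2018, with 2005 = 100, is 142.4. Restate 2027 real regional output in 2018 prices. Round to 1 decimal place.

Real regional output in 2018 prices = Real regional output in 2005 prices × (P_2018/P_2005) = 8673.4 × 1.424 = 12350.92.

12,350.9 billion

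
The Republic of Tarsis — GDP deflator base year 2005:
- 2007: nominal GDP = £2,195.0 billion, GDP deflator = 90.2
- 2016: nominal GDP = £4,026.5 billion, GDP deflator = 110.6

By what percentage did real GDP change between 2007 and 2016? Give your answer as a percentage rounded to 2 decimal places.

Deflate each year: 2007 → 2195.0/0.902 = 2433.48; 2016 → 4026.5/1.106 = 3640.60.
So real GDP changed by 3640.60/2433.48 − 1 = 0.4960, i.e. 49.60%.

49.60%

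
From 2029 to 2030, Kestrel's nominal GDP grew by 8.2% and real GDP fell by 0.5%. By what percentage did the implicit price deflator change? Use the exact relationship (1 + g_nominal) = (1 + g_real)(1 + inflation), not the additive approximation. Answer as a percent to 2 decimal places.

(1 + g_nom) = (1 + g_real)(1 + π), so π = 1.0820 / 0.9950 − 1 = 0.08744.

8.74%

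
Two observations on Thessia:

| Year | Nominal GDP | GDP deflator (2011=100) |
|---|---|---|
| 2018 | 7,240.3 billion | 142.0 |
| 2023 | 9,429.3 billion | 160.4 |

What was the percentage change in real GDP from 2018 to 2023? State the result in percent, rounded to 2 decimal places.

15.29%

Deflate each year: 2018 → 7240.3/1.420 = 5098.80; 2023 → 9429.3/1.604 = 5878.62.
So real GDP changed by 5878.62/5098.80 − 1 = 0.1529, i.e. 15.29%.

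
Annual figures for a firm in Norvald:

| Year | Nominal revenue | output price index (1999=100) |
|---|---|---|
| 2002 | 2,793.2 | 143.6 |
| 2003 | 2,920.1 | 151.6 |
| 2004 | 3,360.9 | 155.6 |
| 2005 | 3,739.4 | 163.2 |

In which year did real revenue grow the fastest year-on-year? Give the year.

2003: real = 2920.1/1.516 = 1926.19; growth vs 2002 (1945.13) = -0.97%.
2004: real = 3360.9/1.556 = 2159.96; growth vs 2003 (1926.19) = 12.14%.
2005: real = 3739.4/1.632 = 2291.30; growth vs 2004 (2159.96) = 6.08%.

2004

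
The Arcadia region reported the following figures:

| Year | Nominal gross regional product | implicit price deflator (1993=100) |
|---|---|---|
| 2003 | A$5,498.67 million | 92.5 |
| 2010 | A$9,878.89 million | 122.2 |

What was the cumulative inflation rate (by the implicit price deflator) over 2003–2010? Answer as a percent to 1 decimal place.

Price-level change = 122.2 / 92.5 − 1 = 0.3211.

32.1%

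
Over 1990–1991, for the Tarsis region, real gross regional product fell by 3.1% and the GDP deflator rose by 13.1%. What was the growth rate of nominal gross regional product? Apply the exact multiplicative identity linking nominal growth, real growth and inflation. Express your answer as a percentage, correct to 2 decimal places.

(1 + g_nom) = (1 + g_real)(1 + π) = 0.9690 × 1.1310 = 1.09594.

9.59%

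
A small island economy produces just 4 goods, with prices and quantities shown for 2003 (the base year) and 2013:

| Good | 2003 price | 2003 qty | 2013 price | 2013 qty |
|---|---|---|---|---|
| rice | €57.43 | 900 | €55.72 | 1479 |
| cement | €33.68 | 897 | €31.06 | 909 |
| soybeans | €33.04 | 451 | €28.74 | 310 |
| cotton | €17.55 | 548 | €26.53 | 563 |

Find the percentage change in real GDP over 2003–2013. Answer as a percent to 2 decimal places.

27.50%

Real GDP 2003 = Nominal GDP 2003 = 57.43·900 + 33.68·897 + 33.04·451 + 17.55·548 = 106416.40.
Real GDP 2013 (at 2003 prices) = 57.43·1479 + 33.68·909 + 33.04·310 + 17.55·563 = 135677.14.
Real growth = 135677.14/106416.40 − 1 = 0.2750.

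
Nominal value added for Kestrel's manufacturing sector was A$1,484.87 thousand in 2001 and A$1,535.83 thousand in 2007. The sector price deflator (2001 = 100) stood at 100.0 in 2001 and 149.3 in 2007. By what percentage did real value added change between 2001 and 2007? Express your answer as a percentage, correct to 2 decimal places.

Real value added 2001 = 1484.87 / 1.000 = 1484.87.
Real value added 2007 = 1535.83 / 1.493 = 1028.69.
Real growth = 1028.69 / 1484.87 − 1 = -0.3072.

-30.72%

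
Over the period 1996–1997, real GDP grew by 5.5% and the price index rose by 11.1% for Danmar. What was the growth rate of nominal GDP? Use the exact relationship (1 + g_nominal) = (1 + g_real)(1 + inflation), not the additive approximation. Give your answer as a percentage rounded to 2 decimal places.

17.21%

(1 + g_nom) = (1 + g_real)(1 + π) = 1.0550 × 1.1110 = 1.17211.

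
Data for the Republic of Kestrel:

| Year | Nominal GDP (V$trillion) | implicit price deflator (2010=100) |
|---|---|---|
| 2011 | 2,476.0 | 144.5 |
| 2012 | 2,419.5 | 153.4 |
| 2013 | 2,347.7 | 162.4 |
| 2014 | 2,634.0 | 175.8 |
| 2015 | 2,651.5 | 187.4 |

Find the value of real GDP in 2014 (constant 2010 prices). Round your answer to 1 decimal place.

V$1,498.3 trillion

Real GDP 2014 = 2634.0 / 1.758 = 1498.29.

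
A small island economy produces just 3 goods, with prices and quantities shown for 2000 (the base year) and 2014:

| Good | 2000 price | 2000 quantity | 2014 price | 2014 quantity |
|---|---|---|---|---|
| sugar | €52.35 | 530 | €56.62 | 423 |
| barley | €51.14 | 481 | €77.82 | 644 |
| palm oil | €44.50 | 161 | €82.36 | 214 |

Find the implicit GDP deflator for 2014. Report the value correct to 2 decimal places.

141.93

Nominal GDP 2014 = 56.62·423 + 77.82·644 + 82.36·214 = 91691.38.
Real GDP 2014 (at 2000 prices) = 52.35·423 + 51.14·644 + 44.50·214 = 64601.21.
Deflator = Nominal/Real × 100 = 91691.38/64601.21 × 100 = 141.934.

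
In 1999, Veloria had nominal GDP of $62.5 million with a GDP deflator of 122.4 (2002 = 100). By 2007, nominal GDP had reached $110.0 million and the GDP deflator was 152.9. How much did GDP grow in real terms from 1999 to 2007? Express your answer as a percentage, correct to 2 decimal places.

Deflate each year: 1999 → 62.5/1.224 = 51.06; 2007 → 110.0/1.529 = 71.94.
So real GDP changed by 71.94/51.06 − 1 = 0.4089, i.e. 40.89%.

40.89%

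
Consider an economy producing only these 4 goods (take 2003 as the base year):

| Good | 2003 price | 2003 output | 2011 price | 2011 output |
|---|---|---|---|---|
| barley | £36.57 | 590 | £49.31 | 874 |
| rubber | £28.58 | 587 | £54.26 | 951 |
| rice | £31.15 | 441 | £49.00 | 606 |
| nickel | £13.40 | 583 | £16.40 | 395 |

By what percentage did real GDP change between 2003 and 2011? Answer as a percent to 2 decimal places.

Real GDP 2003 = Nominal GDP 2003 = 36.57·590 + 28.58·587 + 31.15·441 + 13.40·583 = 59902.11.
Real GDP 2011 (at 2003 prices) = 36.57·874 + 28.58·951 + 31.15·606 + 13.40·395 = 83311.66.
Real growth = 83311.66/59902.11 − 1 = 0.3908.

39.08%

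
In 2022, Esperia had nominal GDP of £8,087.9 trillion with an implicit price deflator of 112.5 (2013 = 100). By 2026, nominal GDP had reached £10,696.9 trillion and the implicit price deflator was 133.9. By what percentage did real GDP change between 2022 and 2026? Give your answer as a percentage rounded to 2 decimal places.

11.12%

Deflate each year: 2022 → 8087.9/1.125 = 7189.24; 2026 → 10696.9/1.339 = 7988.72.
So real GDP changed by 7988.72/7189.24 − 1 = 0.1112, i.e. 11.12%.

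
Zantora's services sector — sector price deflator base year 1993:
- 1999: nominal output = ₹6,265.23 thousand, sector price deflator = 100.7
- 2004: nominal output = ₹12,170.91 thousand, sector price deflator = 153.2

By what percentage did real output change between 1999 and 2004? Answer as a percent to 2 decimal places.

27.69%

Deflate each year: 1999 → 6265.23/1.007 = 6221.68; 2004 → 12170.91/1.532 = 7944.46.
So real output changed by 7944.46/6221.68 − 1 = 0.2769, i.e. 27.69%.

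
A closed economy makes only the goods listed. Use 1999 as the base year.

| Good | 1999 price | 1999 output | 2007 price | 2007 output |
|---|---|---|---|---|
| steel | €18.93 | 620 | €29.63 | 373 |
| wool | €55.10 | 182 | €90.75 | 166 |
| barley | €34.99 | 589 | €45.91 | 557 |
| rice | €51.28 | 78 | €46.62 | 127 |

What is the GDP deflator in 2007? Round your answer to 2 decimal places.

136.48

Nominal GDP 2007 = 29.63·373 + 90.75·166 + 45.91·557 + 46.62·127 = 57609.10.
Real GDP 2007 (at 1999 prices) = 18.93·373 + 55.10·166 + 34.99·557 + 51.28·127 = 42209.48.
Deflator = Nominal/Real × 100 = 57609.10/42209.48 × 100 = 136.484.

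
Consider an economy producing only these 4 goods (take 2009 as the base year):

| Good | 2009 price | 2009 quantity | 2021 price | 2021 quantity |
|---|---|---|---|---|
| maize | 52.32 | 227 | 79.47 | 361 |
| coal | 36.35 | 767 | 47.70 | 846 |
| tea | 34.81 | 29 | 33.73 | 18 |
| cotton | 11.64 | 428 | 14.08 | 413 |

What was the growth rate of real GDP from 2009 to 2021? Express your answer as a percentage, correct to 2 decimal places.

20.38%

Real GDP 2009 = Nominal GDP 2009 = 52.32·227 + 36.35·767 + 34.81·29 + 11.64·428 = 45748.50.
Real GDP 2021 (at 2009 prices) = 52.32·361 + 36.35·846 + 34.81·18 + 11.64·413 = 55073.52.
Real growth = 55073.52/45748.50 − 1 = 0.2038.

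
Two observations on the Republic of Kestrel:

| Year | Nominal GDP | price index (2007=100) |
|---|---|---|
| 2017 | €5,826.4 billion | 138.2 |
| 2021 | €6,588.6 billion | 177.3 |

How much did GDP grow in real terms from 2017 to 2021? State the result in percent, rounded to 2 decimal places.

Real GDP 2017 = 5826.4 / 1.382 = 4215.92.
Real GDP 2021 = 6588.6 / 1.773 = 3716.07.
Real growth = 3716.07 / 4215.92 − 1 = -0.1186.

-11.86%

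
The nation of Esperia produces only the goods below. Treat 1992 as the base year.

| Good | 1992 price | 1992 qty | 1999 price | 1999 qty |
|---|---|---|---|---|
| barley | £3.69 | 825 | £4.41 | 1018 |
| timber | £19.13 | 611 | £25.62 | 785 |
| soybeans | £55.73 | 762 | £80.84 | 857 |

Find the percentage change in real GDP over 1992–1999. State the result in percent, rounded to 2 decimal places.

16.32%

Real GDP 1992 = Nominal GDP 1992 = 3.69·825 + 19.13·611 + 55.73·762 = 57198.94.
Real GDP 1999 (at 1992 prices) = 3.69·1018 + 19.13·785 + 55.73·857 = 66534.08.
Real growth = 66534.08/57198.94 − 1 = 0.1632.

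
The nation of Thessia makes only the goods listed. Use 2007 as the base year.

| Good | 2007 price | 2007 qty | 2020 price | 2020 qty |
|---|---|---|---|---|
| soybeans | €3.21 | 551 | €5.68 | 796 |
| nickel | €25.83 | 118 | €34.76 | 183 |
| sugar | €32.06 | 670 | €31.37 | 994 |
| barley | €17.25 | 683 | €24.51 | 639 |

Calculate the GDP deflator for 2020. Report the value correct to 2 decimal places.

115.06

Nominal GDP 2020 = 5.68·796 + 34.76·183 + 31.37·994 + 24.51·639 = 57726.03.
Real GDP 2020 (at 2007 prices) = 3.21·796 + 25.83·183 + 32.06·994 + 17.25·639 = 50172.44.
Deflator = Nominal/Real × 100 = 57726.03/50172.44 × 100 = 115.055.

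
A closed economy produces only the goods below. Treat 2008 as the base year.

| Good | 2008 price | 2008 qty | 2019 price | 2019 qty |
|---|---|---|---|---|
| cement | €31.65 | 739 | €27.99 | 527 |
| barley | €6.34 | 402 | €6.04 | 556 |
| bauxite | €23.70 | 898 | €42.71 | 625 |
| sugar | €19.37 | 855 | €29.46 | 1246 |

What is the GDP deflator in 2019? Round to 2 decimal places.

Nominal GDP 2019 = 27.99·527 + 6.04·556 + 42.71·625 + 29.46·1246 = 81509.88.
Real GDP 2019 (at 2008 prices) = 31.65·527 + 6.34·556 + 23.70·625 + 19.37·1246 = 59152.11.
Deflator = Nominal/Real × 100 = 81509.88/59152.11 × 100 = 137.797.

137.80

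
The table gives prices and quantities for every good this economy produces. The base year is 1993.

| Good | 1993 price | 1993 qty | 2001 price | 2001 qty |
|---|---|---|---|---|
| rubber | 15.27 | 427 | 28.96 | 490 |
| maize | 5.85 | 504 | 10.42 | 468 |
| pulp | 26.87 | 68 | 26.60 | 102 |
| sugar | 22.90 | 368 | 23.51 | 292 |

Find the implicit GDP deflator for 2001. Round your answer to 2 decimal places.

145.79

Nominal GDP 2001 = 28.96·490 + 10.42·468 + 26.60·102 + 23.51·292 = 28645.08.
Real GDP 2001 (at 1993 prices) = 15.27·490 + 5.85·468 + 26.87·102 + 22.90·292 = 19647.64.
Deflator = Nominal/Real × 100 = 28645.08/19647.64 × 100 = 145.794.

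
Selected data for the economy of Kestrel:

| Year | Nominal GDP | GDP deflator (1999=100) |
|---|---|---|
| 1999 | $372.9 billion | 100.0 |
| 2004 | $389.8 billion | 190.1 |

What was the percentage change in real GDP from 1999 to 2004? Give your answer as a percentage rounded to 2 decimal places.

-45.01%

Deflate each year: 1999 → 372.9/1.000 = 372.90; 2004 → 389.8/1.901 = 205.05.
So real GDP changed by 205.05/372.90 − 1 = -0.4501, i.e. -45.01%.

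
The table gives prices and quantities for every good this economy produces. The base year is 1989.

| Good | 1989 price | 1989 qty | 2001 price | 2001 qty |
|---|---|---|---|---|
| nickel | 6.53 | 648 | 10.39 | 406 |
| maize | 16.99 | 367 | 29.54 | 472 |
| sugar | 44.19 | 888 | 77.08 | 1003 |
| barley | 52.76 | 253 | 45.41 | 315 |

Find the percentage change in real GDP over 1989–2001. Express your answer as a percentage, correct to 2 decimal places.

13.57%

Real GDP 1989 = Nominal GDP 1989 = 6.53·648 + 16.99·367 + 44.19·888 + 52.76·253 = 63055.77.
Real GDP 2001 (at 1989 prices) = 6.53·406 + 16.99·472 + 44.19·1003 + 52.76·315 = 71612.43.
Real growth = 71612.43/63055.77 − 1 = 0.1357.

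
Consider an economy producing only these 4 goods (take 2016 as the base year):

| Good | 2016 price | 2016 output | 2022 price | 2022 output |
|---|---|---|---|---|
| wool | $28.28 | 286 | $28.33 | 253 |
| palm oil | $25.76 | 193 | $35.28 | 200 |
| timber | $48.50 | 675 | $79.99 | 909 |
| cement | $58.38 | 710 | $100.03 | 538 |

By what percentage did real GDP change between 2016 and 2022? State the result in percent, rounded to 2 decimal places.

Real GDP 2016 = Nominal GDP 2016 = 28.28·286 + 25.76·193 + 48.50·675 + 58.38·710 = 87247.06.
Real GDP 2022 (at 2016 prices) = 28.28·253 + 25.76·200 + 48.50·909 + 58.38·538 = 87801.78.
Real growth = 87801.78/87247.06 − 1 = 0.0064.

0.64%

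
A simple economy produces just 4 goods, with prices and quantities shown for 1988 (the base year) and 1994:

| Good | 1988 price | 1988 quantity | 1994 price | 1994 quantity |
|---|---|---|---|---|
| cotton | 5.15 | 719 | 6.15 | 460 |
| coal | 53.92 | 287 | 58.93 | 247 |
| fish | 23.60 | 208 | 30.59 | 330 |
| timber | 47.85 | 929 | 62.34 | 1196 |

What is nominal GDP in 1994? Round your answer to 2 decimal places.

102038.05

Nominal GDP 1994 = Σ (p_1994 × q_1994) = 6.15·460 + 58.93·247 + 30.59·330 + 62.34·1196 = 102038.05.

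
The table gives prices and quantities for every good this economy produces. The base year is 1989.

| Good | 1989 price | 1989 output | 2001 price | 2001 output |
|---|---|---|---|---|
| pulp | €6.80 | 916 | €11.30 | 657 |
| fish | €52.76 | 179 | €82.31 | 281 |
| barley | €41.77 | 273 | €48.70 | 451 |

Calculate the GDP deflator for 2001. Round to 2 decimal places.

Nominal GDP 2001 = 11.30·657 + 82.31·281 + 48.70·451 = 52516.91.
Real GDP 2001 (at 1989 prices) = 6.80·657 + 52.76·281 + 41.77·451 = 38131.43.
Deflator = Nominal/Real × 100 = 52516.91/38131.43 × 100 = 137.726.

137.73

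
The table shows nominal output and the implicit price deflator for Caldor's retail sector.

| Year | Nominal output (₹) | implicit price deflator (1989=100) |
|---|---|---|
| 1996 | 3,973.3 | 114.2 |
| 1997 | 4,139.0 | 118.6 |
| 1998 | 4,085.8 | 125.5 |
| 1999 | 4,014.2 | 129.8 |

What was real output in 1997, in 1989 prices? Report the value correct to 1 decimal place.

₹3,489.9

Real output 1997 = 4139.0 / 1.186 = 3489.88.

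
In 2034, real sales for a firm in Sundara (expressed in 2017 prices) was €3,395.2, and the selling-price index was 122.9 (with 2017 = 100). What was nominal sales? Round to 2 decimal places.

Nominal sales = Real × (selling-price index/100) = 3395.2 × 1.229 = 4172.70.

€4,172.70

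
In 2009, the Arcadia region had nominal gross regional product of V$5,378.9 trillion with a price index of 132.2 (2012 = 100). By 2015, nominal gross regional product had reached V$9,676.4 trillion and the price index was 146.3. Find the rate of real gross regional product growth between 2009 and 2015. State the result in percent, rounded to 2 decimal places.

62.56%

Real gross regional product 2009 = 5378.9 / 1.322 = 4068.76.
Real gross regional product 2015 = 9676.4 / 1.463 = 6614.08.
Real growth = 6614.08 / 4068.76 − 1 = 0.6256.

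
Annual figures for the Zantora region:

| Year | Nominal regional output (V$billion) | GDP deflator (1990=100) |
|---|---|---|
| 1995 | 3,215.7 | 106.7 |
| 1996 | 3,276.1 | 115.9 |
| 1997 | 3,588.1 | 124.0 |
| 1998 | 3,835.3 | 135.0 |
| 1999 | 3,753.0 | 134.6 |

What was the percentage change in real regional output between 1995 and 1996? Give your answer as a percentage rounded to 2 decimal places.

Real regional output 1995 = 3215.7/1.067 = 3013.78.
Real regional output 1996 = 3276.1/1.159 = 2826.66.
Change = 2826.66/3013.78 − 1 = -0.0621.

-6.21%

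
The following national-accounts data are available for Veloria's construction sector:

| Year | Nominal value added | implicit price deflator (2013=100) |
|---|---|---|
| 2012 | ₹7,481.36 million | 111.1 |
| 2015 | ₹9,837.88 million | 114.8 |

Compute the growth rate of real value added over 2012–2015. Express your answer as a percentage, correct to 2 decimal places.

Real value added 2012 = 7481.36 / 1.111 = 6733.90.
Real value added 2015 = 9837.88 / 1.148 = 8569.58.
Real growth = 8569.58 / 6733.90 − 1 = 0.2726.

27.26%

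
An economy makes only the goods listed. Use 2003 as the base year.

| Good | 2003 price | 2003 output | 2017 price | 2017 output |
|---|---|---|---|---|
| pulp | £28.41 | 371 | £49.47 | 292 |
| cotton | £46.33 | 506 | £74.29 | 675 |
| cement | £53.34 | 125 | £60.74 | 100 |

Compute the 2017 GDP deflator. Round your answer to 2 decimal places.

Nominal GDP 2017 = 49.47·292 + 74.29·675 + 60.74·100 = 70664.99.
Real GDP 2017 (at 2003 prices) = 28.41·292 + 46.33·675 + 53.34·100 = 44902.47.
Deflator = Nominal/Real × 100 = 70664.99/44902.47 × 100 = 157.374.

157.37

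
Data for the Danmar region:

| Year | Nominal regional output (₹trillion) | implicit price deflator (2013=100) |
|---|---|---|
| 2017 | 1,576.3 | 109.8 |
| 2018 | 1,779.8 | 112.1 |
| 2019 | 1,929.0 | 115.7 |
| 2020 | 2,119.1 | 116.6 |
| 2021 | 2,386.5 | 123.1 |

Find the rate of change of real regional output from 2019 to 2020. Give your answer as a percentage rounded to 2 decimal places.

9.01%

Real regional output 2019 = 1929.0/1.157 = 1667.24.
Real regional output 2020 = 2119.1/1.166 = 1817.41.
Change = 1817.41/1667.24 − 1 = 0.0901.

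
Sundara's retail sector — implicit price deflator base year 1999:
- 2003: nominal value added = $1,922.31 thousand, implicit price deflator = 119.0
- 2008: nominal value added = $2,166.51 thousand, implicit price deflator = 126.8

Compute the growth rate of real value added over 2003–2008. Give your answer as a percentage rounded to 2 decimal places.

Deflate each year: 2003 → 1922.31/1.190 = 1615.39; 2008 → 2166.51/1.268 = 1708.60.
So real value added changed by 1708.60/1615.39 − 1 = 0.0577, i.e. 5.77%.

5.77%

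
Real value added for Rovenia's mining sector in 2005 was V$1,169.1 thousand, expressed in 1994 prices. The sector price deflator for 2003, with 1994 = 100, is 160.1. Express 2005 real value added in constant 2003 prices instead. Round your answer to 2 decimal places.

Real value added in 2003 prices = Real value added in 1994 prices × (P_2003/P_1994) = 1169.1 × 1.601 = 1871.73.

V$1,871.73 thousand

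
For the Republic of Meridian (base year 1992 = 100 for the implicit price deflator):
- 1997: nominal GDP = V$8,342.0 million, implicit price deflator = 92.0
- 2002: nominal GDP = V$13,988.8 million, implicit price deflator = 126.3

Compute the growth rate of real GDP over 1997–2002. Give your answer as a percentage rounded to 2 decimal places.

22.15%

Real GDP 1997 = 8342.0 / 0.920 = 9067.39.
Real GDP 2002 = 13988.8 / 1.263 = 11075.85.
Real growth = 11075.85 / 9067.39 − 1 = 0.2215.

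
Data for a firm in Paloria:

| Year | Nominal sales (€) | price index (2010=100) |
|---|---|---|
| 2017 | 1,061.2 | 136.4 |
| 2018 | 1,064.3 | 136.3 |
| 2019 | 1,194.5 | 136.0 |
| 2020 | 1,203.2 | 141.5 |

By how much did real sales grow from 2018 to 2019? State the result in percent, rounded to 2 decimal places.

Real sales 2018 = 1064.3/1.363 = 780.85.
Real sales 2019 = 1194.5/1.360 = 878.31.
Change = 878.31/780.85 − 1 = 0.1248.

12.48%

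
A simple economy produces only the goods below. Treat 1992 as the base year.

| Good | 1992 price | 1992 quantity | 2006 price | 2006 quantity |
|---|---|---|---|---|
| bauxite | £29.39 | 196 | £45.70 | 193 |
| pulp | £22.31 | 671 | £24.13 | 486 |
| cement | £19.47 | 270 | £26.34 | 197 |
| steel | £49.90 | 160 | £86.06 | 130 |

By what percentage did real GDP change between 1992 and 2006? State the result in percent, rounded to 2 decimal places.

-21.00%

Real GDP 1992 = Nominal GDP 1992 = 29.39·196 + 22.31·671 + 19.47·270 + 49.90·160 = 33971.35.
Real GDP 2006 (at 1992 prices) = 29.39·193 + 22.31·486 + 19.47·197 + 49.90·130 = 26837.52.
Real growth = 26837.52/33971.35 − 1 = -0.2100.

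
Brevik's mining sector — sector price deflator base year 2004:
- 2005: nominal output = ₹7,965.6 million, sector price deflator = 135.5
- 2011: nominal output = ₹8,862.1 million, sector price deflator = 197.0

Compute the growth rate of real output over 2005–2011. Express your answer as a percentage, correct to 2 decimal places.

-23.48%

Deflate each year: 2005 → 7965.6/1.355 = 5878.67; 2011 → 8862.1/1.970 = 4498.53.
So real output changed by 4498.53/5878.67 − 1 = -0.2348, i.e. -23.48%.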